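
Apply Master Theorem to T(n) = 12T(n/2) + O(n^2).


a=12, b=2, c=2. log_2(12)=3.585 > c=2. Case 1: O(n^log_b(a)) = O(n^3.585)
Complexity: O(n^3.585)


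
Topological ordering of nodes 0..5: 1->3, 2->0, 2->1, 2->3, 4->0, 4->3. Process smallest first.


Kahn's algorithm, process smallest node first
Order: [2, 1, 4, 0, 3, 5]


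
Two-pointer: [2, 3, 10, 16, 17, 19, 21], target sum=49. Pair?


Two pointers: lo=0, hi=6
No pair sums to 49


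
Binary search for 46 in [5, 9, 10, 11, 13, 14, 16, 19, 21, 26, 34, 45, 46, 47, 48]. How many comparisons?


Search for 46:
[0,14] mid=7 arr[7]=19
[8,14] mid=11 arr[11]=45
[12,14] mid=13 arr[13]=47
[12,12] mid=12 arr[12]=46
Total: 4 comparisons


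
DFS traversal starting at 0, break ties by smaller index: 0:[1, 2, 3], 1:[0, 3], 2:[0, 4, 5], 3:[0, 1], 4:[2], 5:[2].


DFS stack-based: start with [0]
Visit order: [0, 1, 3, 2, 4, 5]


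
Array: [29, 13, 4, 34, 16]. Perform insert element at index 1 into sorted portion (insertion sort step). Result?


After one pass: [13, 29, 4, 34, 16]


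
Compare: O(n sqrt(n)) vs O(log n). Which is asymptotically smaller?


logarithmic grows slower than n^1.5
O(log n) is asymptotically smaller; O(n sqrt(n)) grows faster


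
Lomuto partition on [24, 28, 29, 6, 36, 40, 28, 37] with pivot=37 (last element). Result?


Elements <= 37 go left of pivot.
Result: [24, 28, 29, 6, 36, 28, 37, 40], pivot at index 6


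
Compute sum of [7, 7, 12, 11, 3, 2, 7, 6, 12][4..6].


Prefix sums: [0, 7, 14, 26, 37, 40, 42, 49, 55, 67]
Sum[4..6] = prefix[7] - prefix[4] = 49 - 37 = 12


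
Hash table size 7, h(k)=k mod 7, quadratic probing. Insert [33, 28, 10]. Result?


Insertions: 33->slot 5; 28->slot 0; 10->slot 3
Table: [28, None, None, 10, None, 33, None]


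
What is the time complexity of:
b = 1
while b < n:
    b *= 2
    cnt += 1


Per nesting level: O(log n) = O(log n)
Complexity: O(log n)


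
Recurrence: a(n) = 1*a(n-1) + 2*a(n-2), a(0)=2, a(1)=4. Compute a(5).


Build bottom-up:
...a(3)=16, a(4)=32, a(5)=1*32+2*16=64


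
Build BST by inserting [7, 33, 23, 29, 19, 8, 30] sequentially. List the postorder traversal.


Root = 7; build tree by BST insertion.
Postorder traversal: [8, 19, 30, 29, 23, 33, 7]


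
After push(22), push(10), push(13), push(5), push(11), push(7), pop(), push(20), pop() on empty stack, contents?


push(22) -> [22]
push(10) -> [22, 10]
push(13) -> [22, 10, 13]
push(5) -> [22, 10, 13, 5]
push(11) -> [22, 10, 13, 5, 11]
push(7) -> [22, 10, 13, 5, 11, 7]
pop() returns 7 -> [22, 10, 13, 5, 11]
push(20) -> [22, 10, 13, 5, 11, 20]
pop() returns 20 -> [22, 10, 13, 5, 11]
Final stack (bottom to top): [22, 10, 13, 5, 11]


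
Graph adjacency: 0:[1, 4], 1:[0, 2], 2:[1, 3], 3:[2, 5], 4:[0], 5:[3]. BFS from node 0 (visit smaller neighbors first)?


BFS queue: start with [0]
Visit order: [0, 1, 4, 2, 3, 5]


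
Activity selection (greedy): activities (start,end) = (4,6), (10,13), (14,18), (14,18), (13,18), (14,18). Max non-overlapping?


Greedy: pick earliest-ending, then skip overlaps.
Selected (3 activities): [(4, 6), (10, 13), (14, 18)]


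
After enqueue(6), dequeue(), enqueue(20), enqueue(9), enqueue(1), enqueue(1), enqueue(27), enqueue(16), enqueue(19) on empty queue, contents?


enqueue(6) -> [6]
dequeue() returns 6 -> []
enqueue(20) -> [20]
enqueue(9) -> [20, 9]
enqueue(1) -> [20, 9, 1]
enqueue(1) -> [20, 9, 1, 1]
enqueue(27) -> [20, 9, 1, 1, 27]
enqueue(16) -> [20, 9, 1, 1, 27, 16]
enqueue(19) -> [20, 9, 1, 1, 27, 16, 19]
Final queue (front to back): [20, 9, 1, 1, 27, 16, 19]


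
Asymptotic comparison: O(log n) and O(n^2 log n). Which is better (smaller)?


logarithmic grows slower than n^2 log n
O(log n) is asymptotically smaller; O(n^2 log n) grows faster


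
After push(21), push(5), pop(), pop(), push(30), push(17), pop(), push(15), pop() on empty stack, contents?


push(21) -> [21]
push(5) -> [21, 5]
pop() returns 5 -> [21]
pop() returns 21 -> []
push(30) -> [30]
push(17) -> [30, 17]
pop() returns 17 -> [30]
push(15) -> [30, 15]
pop() returns 15 -> [30]
Final stack (bottom to top): [30]


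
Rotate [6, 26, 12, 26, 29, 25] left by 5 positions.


Left rotate by 5: [25, 6, 26, 12, 26, 29]


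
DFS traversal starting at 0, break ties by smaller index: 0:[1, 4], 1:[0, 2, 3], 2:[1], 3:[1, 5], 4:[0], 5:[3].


DFS stack-based: start with [0]
Visit order: [0, 1, 2, 3, 5, 4]


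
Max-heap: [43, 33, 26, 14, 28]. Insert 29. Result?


Append 29: [43, 33, 26, 14, 28, 29]
Bubble up: swap idx 5(29) with idx 2(26)
Result: [43, 33, 29, 14, 28, 26]


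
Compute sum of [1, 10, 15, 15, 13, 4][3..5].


Prefix sums: [0, 1, 11, 26, 41, 54, 58]
Sum[3..5] = prefix[6] - prefix[3] = 58 - 26 = 32


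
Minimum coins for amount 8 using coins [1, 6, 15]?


dp[0]=0; dp[i]=1+min(dp[i-c] for c in coins)
...dp[3]=3, dp[4]=4, dp[5]=5, dp[6]=1, dp[7]=2, dp[8]=3
Minimum coins for 8 = 3


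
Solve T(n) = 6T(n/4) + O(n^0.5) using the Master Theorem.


a=6, b=4, c=0.5. log_4(6)=1.292 > c=0.5. Case 1: O(n^log_b(a)) = O(n^1.292)
Complexity: O(n^1.292)


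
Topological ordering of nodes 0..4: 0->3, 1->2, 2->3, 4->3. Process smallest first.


Kahn's algorithm, process smallest node first
Order: [0, 1, 2, 4, 3]


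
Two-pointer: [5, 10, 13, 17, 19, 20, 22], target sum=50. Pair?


Two pointers: lo=0, hi=6
No pair sums to 50


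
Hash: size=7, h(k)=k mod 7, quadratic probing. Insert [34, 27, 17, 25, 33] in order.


Insertions: 34->slot 6; 27->slot 0; 17->slot 3; 25->slot 4; 33->slot 5
Table: [27, None, None, 17, 25, 33, 34]


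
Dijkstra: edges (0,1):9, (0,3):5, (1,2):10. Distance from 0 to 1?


Dijkstra from 0:
Distances: {0: 0, 1: 9, 2: 19, 3: 5}
Shortest distance to 1 = 9, path = [0, 1]


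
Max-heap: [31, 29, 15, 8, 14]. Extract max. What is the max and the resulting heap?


Max = 31
Replace root with last, heapify down
Resulting heap: [29, 14, 15, 8]


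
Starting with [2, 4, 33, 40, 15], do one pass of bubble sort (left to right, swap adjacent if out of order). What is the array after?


After one pass: [2, 4, 33, 15, 40]


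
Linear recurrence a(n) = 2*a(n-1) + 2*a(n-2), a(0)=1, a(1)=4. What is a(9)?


Build bottom-up:
...a(7)=1552, a(8)=4240, a(9)=2*4240+2*1552=11584


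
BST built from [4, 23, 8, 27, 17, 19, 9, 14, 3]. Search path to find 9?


BST root = 4
Search for 9: compare at each node
Path: [4, 23, 8, 17, 9]


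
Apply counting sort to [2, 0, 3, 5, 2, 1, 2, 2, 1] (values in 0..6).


Count array: [1, 2, 4, 1, 0, 1, 0]
Reconstruct: [0, 1, 1, 2, 2, 2, 2, 3, 5]


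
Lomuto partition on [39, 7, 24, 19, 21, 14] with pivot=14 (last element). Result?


Elements <= 14 go left of pivot.
Result: [7, 14, 24, 19, 21, 39], pivot at index 1


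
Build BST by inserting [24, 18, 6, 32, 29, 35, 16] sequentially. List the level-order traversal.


Root = 24; build tree by BST insertion.
Level-Order traversal: [24, 18, 32, 6, 29, 35, 16]


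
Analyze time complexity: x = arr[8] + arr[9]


Analysis: constant-time operation, no loop
Complexity: O(1)


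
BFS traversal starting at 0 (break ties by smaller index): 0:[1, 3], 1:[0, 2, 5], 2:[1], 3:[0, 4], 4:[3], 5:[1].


BFS queue: start with [0]
Visit order: [0, 1, 3, 2, 5, 4]


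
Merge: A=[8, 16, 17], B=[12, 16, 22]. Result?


Compare heads, take smaller each step.
Merged: [8, 12, 16, 16, 17, 22]


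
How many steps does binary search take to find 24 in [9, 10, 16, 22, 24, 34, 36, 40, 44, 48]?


Search for 24:
[0,9] mid=4 arr[4]=24
Total: 1 comparisons


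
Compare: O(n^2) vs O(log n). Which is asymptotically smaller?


logarithmic grows slower than quadratic
O(log n) is asymptotically smaller; O(n^2) grows faster


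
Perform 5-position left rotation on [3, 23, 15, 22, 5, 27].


Left rotate by 5: [27, 3, 23, 15, 22, 5]


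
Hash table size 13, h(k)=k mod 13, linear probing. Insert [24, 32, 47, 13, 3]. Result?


Insertions: 24->slot 11; 32->slot 6; 47->slot 8; 13->slot 0; 3->slot 3
Table: [13, None, None, 3, None, None, 32, None, 47, None, None, 24, None]


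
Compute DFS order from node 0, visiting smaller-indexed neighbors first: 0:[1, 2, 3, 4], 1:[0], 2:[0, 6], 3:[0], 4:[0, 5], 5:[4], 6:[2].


DFS stack-based: start with [0]
Visit order: [0, 1, 2, 6, 3, 4, 5]


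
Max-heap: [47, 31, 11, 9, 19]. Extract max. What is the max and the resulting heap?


Max = 47
Replace root with last, heapify down
Resulting heap: [31, 19, 11, 9]


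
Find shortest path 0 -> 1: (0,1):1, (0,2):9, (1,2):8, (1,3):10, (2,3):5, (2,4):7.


Dijkstra from 0:
Distances: {0: 0, 1: 1, 2: 9, 3: 11, 4: 16}
Shortest distance to 1 = 1, path = [0, 1]


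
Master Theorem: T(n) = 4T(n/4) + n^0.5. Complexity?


a=4, b=4, c=0.5. log_4(4)=1 > c=0.5. Case 1: O(n^log_b(a)) = O(n)
Complexity: O(n)


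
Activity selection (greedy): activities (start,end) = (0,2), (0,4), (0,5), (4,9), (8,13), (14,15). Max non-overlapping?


Greedy: pick earliest-ending, then skip overlaps.
Selected (3 activities): [(0, 2), (4, 9), (14, 15)]


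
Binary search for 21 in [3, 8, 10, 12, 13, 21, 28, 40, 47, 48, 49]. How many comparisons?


Search for 21:
[0,10] mid=5 arr[5]=21
Total: 1 comparisons


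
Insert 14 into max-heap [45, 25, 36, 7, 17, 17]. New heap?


Append 14: [45, 25, 36, 7, 17, 17, 14]
Bubble up: no swaps needed
Result: [45, 25, 36, 7, 17, 17, 14]


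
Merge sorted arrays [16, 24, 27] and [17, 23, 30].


Compare heads, take smaller each step.
Merged: [16, 17, 23, 24, 27, 30]


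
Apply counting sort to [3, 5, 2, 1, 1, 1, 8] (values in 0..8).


Count array: [0, 3, 1, 1, 0, 1, 0, 0, 1]
Reconstruct: [1, 1, 1, 2, 3, 5, 8]


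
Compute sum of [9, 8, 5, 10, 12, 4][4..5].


Prefix sums: [0, 9, 17, 22, 32, 44, 48]
Sum[4..5] = prefix[6] - prefix[4] = 48 - 32 = 16


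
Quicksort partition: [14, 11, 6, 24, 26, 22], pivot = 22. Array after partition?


Elements <= 22 go left of pivot.
Result: [14, 11, 6, 22, 26, 24], pivot at index 3


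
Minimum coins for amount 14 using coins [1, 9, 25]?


dp[0]=0; dp[i]=1+min(dp[i-c] for c in coins)
...dp[9]=1, dp[10]=2, dp[11]=3, dp[12]=4, dp[13]=5, dp[14]=6
Minimum coins for 14 = 6


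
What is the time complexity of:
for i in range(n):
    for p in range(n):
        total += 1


Per nesting level: O(n) * O(n) = O(n^2)
Complexity: O(n^2)


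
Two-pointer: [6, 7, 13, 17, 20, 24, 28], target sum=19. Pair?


Two pointers: lo=0, hi=6
Found pair: (6, 13) summing to 19


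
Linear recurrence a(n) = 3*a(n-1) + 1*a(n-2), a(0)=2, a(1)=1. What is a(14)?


Build bottom-up:
...a(12)=750242, a(13)=2477881, a(14)=3*2477881+1*750242=8183885


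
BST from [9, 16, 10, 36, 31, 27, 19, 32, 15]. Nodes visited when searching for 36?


BST root = 9
Search for 36: compare at each node
Path: [9, 16, 36]


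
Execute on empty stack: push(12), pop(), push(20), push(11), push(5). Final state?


push(12) -> [12]
pop() returns 12 -> []
push(20) -> [20]
push(11) -> [20, 11]
push(5) -> [20, 11, 5]
Final stack (bottom to top): [20, 11, 5]


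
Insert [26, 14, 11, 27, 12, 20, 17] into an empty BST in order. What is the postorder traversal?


Root = 26; build tree by BST insertion.
Postorder traversal: [12, 11, 17, 20, 14, 27, 26]


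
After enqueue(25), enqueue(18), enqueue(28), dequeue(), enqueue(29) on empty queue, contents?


enqueue(25) -> [25]
enqueue(18) -> [25, 18]
enqueue(28) -> [25, 18, 28]
dequeue() returns 25 -> [18, 28]
enqueue(29) -> [18, 28, 29]
Final queue (front to back): [18, 28, 29]


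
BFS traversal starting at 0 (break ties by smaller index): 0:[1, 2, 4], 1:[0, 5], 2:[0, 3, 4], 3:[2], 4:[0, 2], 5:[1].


BFS queue: start with [0]
Visit order: [0, 1, 2, 4, 5, 3]


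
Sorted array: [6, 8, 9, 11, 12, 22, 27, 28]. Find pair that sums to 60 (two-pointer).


Two pointers: lo=0, hi=7
No pair sums to 60


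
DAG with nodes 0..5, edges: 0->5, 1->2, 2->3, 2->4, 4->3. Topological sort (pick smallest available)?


Kahn's algorithm, process smallest node first
Order: [0, 1, 2, 4, 3, 5]


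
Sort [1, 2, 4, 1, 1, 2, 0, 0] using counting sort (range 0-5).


Count array: [2, 3, 2, 0, 1, 0]
Reconstruct: [0, 0, 1, 1, 1, 2, 2, 4]


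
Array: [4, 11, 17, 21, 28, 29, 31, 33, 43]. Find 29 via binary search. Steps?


Search for 29:
[0,8] mid=4 arr[4]=28
[5,8] mid=6 arr[6]=31
[5,5] mid=5 arr[5]=29
Total: 3 comparisons


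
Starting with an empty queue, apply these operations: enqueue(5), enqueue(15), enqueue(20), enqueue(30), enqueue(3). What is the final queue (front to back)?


enqueue(5) -> [5]
enqueue(15) -> [5, 15]
enqueue(20) -> [5, 15, 20]
enqueue(30) -> [5, 15, 20, 30]
enqueue(3) -> [5, 15, 20, 30, 3]
Final queue (front to back): [5, 15, 20, 30, 3]


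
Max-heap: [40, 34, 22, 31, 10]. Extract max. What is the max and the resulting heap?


Max = 40
Replace root with last, heapify down
Resulting heap: [34, 31, 22, 10]


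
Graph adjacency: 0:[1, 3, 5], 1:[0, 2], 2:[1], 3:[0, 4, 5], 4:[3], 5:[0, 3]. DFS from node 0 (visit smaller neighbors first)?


DFS stack-based: start with [0]
Visit order: [0, 1, 2, 3, 4, 5]


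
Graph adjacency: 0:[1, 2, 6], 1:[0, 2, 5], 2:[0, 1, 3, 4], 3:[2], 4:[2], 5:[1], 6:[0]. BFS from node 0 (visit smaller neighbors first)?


BFS queue: start with [0]
Visit order: [0, 1, 2, 6, 5, 3, 4]


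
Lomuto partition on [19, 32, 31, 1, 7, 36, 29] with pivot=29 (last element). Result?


Elements <= 29 go left of pivot.
Result: [19, 1, 7, 29, 31, 36, 32], pivot at index 3


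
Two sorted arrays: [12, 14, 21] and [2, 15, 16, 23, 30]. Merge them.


Compare heads, take smaller each step.
Merged: [2, 12, 14, 15, 16, 21, 23, 30]


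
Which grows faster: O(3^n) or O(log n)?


logarithmic grows slower than exponential (base 3)
O(log n) is asymptotically smaller; O(3^n) grows faster


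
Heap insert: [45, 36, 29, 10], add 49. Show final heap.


Append 49: [45, 36, 29, 10, 49]
Bubble up: swap idx 4(49) with idx 1(36); swap idx 1(49) with idx 0(45)
Result: [49, 45, 29, 10, 36]


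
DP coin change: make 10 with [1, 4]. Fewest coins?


dp[0]=0; dp[i]=1+min(dp[i-c] for c in coins)
...dp[5]=2, dp[6]=3, dp[7]=4, dp[8]=2, dp[9]=3, dp[10]=4
Minimum coins for 10 = 4


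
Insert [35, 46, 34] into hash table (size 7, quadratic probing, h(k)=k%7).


Insertions: 35->slot 0; 46->slot 4; 34->slot 6
Table: [35, None, None, None, 46, None, 34]


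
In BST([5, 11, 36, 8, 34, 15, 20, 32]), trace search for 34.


BST root = 5
Search for 34: compare at each node
Path: [5, 11, 36, 34]


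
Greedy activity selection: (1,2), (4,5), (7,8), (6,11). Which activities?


Greedy: pick earliest-ending, then skip overlaps.
Selected (3 activities): [(1, 2), (4, 5), (7, 8)]


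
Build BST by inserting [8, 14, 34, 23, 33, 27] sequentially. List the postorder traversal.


Root = 8; build tree by BST insertion.
Postorder traversal: [27, 33, 23, 34, 14, 8]


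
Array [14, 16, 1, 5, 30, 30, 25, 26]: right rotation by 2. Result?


Right rotate by 2: [25, 26, 14, 16, 1, 5, 30, 30]


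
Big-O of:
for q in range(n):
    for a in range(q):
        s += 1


Per nesting level: O(n) * O(n) [triangular over q] = O(n^2)
Complexity: O(n^2)


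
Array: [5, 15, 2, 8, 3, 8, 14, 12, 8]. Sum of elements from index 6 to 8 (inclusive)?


Prefix sums: [0, 5, 20, 22, 30, 33, 41, 55, 67, 75]
Sum[6..8] = prefix[9] - prefix[6] = 75 - 41 = 34


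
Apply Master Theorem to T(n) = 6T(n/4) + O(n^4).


a=6, b=4, c=4. log_4(6)=1.292 < c=4. Case 3: O(n^c) = O(n^4)
Complexity: O(n^4)


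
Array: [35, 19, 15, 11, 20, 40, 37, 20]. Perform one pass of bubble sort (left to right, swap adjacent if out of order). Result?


After one pass: [19, 15, 11, 20, 35, 37, 20, 40]


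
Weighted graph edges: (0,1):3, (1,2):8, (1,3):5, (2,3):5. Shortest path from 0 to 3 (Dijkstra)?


Dijkstra from 0:
Distances: {0: 0, 1: 3, 2: 11, 3: 8}
Shortest distance to 3 = 8, path = [0, 1, 3]


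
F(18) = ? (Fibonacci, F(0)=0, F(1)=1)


F(n)=F(n-1)+F(n-2)
...F(16)=987, F(17)=1597, F(18)=2584


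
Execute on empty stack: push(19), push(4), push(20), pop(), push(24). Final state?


push(19) -> [19]
push(4) -> [19, 4]
push(20) -> [19, 4, 20]
pop() returns 20 -> [19, 4]
push(24) -> [19, 4, 24]
Final stack (bottom to top): [19, 4, 24]


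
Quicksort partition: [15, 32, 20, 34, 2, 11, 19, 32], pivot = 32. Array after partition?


Elements <= 32 go left of pivot.
Result: [15, 32, 20, 2, 11, 19, 32, 34], pivot at index 6


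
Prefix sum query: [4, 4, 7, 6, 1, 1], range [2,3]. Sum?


Prefix sums: [0, 4, 8, 15, 21, 22, 23]
Sum[2..3] = prefix[4] - prefix[2] = 21 - 8 = 13


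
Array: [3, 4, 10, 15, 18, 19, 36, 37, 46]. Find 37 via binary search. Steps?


Search for 37:
[0,8] mid=4 arr[4]=18
[5,8] mid=6 arr[6]=36
[7,8] mid=7 arr[7]=37
Total: 3 comparisons


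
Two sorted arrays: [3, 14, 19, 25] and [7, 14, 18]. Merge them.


Compare heads, take smaller each step.
Merged: [3, 7, 14, 14, 18, 19, 25]


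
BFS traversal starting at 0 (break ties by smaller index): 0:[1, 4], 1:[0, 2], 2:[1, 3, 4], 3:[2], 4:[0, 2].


BFS queue: start with [0]
Visit order: [0, 1, 4, 2, 3]


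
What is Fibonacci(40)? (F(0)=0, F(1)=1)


F(n)=F(n-1)+F(n-2)
...F(38)=39088169, F(39)=63245986, F(40)=102334155


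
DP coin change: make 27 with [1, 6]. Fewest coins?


dp[0]=0; dp[i]=1+min(dp[i-c] for c in coins)
...dp[22]=7, dp[23]=8, dp[24]=4, dp[25]=5, dp[26]=6, dp[27]=7
Minimum coins for 27 = 7


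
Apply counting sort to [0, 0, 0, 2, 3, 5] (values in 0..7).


Count array: [3, 0, 1, 1, 0, 1, 0, 0]
Reconstruct: [0, 0, 0, 2, 3, 5]


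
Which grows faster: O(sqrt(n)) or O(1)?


constant grows slower than sublinear
O(1) is asymptotically smaller; O(sqrt(n)) grows faster


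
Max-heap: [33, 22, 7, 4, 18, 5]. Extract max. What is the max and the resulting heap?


Max = 33
Replace root with last, heapify down
Resulting heap: [22, 18, 7, 4, 5]


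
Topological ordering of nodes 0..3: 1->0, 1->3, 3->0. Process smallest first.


Kahn's algorithm, process smallest node first
Order: [1, 2, 3, 0]


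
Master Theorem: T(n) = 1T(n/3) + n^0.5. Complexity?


a=1, b=3, c=0.5. log_3(1)=0 < c=0.5. Case 3: O(n^c) = O(sqrt(n))
Complexity: O(sqrt(n))


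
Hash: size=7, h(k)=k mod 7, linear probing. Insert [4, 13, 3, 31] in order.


Insertions: 4->slot 4; 13->slot 6; 3->slot 3; 31->slot 5
Table: [None, None, None, 3, 4, 31, 13]


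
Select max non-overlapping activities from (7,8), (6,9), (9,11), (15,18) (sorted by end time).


Greedy: pick earliest-ending, then skip overlaps.
Selected (3 activities): [(7, 8), (9, 11), (15, 18)]


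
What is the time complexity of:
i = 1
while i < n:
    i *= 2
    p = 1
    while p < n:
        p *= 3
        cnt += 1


Per nesting level: O(log n) * O(log n) = O((log n)^2)
Complexity: O((log n)^2)


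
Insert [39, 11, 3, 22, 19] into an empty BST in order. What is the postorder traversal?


Root = 39; build tree by BST insertion.
Postorder traversal: [3, 19, 22, 11, 39]


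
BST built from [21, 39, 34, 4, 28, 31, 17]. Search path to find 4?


BST root = 21
Search for 4: compare at each node
Path: [21, 4]


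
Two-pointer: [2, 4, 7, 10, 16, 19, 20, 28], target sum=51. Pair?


Two pointers: lo=0, hi=7
No pair sums to 51


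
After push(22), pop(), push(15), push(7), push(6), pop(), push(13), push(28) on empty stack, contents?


push(22) -> [22]
pop() returns 22 -> []
push(15) -> [15]
push(7) -> [15, 7]
push(6) -> [15, 7, 6]
pop() returns 6 -> [15, 7]
push(13) -> [15, 7, 13]
push(28) -> [15, 7, 13, 28]
Final stack (bottom to top): [15, 7, 13, 28]


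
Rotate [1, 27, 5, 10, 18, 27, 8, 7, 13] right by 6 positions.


Right rotate by 6: [10, 18, 27, 8, 7, 13, 1, 27, 5]


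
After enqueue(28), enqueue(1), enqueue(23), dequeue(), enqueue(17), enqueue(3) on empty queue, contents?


enqueue(28) -> [28]
enqueue(1) -> [28, 1]
enqueue(23) -> [28, 1, 23]
dequeue() returns 28 -> [1, 23]
enqueue(17) -> [1, 23, 17]
enqueue(3) -> [1, 23, 17, 3]
Final queue (front to back): [1, 23, 17, 3]


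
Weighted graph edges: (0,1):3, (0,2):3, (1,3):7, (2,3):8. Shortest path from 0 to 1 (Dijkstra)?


Dijkstra from 0:
Distances: {0: 0, 1: 3, 2: 3, 3: 10}
Shortest distance to 1 = 3, path = [0, 1]


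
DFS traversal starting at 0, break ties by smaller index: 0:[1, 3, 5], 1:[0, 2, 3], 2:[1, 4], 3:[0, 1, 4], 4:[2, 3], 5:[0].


DFS stack-based: start with [0]
Visit order: [0, 1, 2, 4, 3, 5]


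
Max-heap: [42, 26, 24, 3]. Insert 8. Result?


Append 8: [42, 26, 24, 3, 8]
Bubble up: no swaps needed
Result: [42, 26, 24, 3, 8]


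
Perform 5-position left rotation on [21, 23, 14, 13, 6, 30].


Left rotate by 5: [30, 21, 23, 14, 13, 6]


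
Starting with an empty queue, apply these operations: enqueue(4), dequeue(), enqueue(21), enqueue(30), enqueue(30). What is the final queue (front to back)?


enqueue(4) -> [4]
dequeue() returns 4 -> []
enqueue(21) -> [21]
enqueue(30) -> [21, 30]
enqueue(30) -> [21, 30, 30]
Final queue (front to back): [21, 30, 30]


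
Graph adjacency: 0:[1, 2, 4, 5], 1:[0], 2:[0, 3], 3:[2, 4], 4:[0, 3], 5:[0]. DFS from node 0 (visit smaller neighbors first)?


DFS stack-based: start with [0]
Visit order: [0, 1, 2, 3, 4, 5]


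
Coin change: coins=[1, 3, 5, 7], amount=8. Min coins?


dp[0]=0; dp[i]=1+min(dp[i-c] for c in coins)
...dp[3]=1, dp[4]=2, dp[5]=1, dp[6]=2, dp[7]=1, dp[8]=2
Minimum coins for 8 = 2


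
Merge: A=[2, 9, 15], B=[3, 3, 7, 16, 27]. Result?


Compare heads, take smaller each step.
Merged: [2, 3, 3, 7, 9, 15, 16, 27]


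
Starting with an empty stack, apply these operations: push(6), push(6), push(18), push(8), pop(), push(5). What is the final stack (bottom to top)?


push(6) -> [6]
push(6) -> [6, 6]
push(18) -> [6, 6, 18]
push(8) -> [6, 6, 18, 8]
pop() returns 8 -> [6, 6, 18]
push(5) -> [6, 6, 18, 5]
Final stack (bottom to top): [6, 6, 18, 5]


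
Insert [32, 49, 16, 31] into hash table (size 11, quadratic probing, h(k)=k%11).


Insertions: 32->slot 10; 49->slot 5; 16->slot 6; 31->slot 9
Table: [None, None, None, None, None, 49, 16, None, None, 31, 32]


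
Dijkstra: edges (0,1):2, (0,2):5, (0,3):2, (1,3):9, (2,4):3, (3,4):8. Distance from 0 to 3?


Dijkstra from 0:
Distances: {0: 0, 1: 2, 2: 5, 3: 2, 4: 8}
Shortest distance to 3 = 2, path = [0, 3]


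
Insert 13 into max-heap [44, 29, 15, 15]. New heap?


Append 13: [44, 29, 15, 15, 13]
Bubble up: no swaps needed
Result: [44, 29, 15, 15, 13]


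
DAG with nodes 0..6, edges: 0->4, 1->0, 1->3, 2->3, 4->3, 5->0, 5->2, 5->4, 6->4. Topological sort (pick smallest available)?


Kahn's algorithm, process smallest node first
Order: [1, 5, 0, 2, 6, 4, 3]


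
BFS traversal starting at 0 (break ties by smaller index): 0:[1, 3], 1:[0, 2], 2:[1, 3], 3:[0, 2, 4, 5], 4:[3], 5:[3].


BFS queue: start with [0]
Visit order: [0, 1, 3, 2, 4, 5]


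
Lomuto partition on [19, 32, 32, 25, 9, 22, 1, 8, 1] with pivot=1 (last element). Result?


Elements <= 1 go left of pivot.
Result: [1, 1, 32, 25, 9, 22, 19, 8, 32], pivot at index 1


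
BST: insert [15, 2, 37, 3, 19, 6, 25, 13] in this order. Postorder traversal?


Root = 15; build tree by BST insertion.
Postorder traversal: [13, 6, 3, 2, 25, 19, 37, 15]


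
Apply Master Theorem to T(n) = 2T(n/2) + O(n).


a=2, b=2, c=1. log_2(2)=1 = c=1. Case 2: O(n^c log n) = O(n log n)
Complexity: O(n log n)


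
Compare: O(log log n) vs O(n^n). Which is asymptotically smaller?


double-logarithmic grows slower than n^n
O(log log n) is asymptotically smaller; O(n^n) grows faster


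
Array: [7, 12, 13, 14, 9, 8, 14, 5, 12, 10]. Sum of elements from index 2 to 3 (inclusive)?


Prefix sums: [0, 7, 19, 32, 46, 55, 63, 77, 82, 94, 104]
Sum[2..3] = prefix[4] - prefix[2] = 46 - 19 = 27


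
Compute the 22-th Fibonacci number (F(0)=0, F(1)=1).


F(n)=F(n-1)+F(n-2)
...F(20)=6765, F(21)=10946, F(22)=17711


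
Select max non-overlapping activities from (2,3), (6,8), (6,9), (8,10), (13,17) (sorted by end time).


Greedy: pick earliest-ending, then skip overlaps.
Selected (4 activities): [(2, 3), (6, 8), (8, 10), (13, 17)]


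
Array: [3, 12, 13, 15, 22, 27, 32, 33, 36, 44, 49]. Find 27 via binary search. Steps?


Search for 27:
[0,10] mid=5 arr[5]=27
Total: 1 comparisons


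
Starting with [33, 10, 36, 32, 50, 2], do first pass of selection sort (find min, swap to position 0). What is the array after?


After one pass: [2, 10, 36, 32, 50, 33]


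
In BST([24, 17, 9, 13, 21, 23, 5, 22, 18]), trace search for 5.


BST root = 24
Search for 5: compare at each node
Path: [24, 17, 9, 5]


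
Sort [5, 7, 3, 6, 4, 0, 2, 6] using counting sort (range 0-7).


Count array: [1, 0, 1, 1, 1, 1, 2, 1]
Reconstruct: [0, 2, 3, 4, 5, 6, 6, 7]


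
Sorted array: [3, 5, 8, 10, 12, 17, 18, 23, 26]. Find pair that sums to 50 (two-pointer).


Two pointers: lo=0, hi=8
No pair sums to 50


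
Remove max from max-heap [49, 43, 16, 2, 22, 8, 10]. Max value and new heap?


Max = 49
Replace root with last, heapify down
Resulting heap: [43, 22, 16, 2, 10, 8]


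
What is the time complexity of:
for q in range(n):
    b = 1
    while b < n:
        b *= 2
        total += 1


Per nesting level: O(n) * O(log n) = O(n log n)
Complexity: O(n log n)


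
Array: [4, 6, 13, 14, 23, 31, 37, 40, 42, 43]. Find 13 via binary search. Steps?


Search for 13:
[0,9] mid=4 arr[4]=23
[0,3] mid=1 arr[1]=6
[2,3] mid=2 arr[2]=13
Total: 3 comparisons


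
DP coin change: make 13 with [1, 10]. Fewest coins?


dp[0]=0; dp[i]=1+min(dp[i-c] for c in coins)
...dp[8]=8, dp[9]=9, dp[10]=1, dp[11]=2, dp[12]=3, dp[13]=4
Minimum coins for 13 = 4


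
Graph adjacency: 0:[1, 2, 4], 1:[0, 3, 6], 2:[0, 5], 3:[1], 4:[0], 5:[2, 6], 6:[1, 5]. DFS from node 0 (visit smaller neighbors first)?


DFS stack-based: start with [0]
Visit order: [0, 1, 3, 6, 5, 2, 4]


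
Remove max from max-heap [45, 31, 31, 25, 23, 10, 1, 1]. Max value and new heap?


Max = 45
Replace root with last, heapify down
Resulting heap: [31, 25, 31, 1, 23, 10, 1]


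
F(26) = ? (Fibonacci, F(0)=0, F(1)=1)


F(n)=F(n-1)+F(n-2)
...F(24)=46368, F(25)=75025, F(26)=121393


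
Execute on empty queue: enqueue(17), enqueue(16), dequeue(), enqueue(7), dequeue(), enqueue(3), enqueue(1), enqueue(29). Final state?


enqueue(17) -> [17]
enqueue(16) -> [17, 16]
dequeue() returns 17 -> [16]
enqueue(7) -> [16, 7]
dequeue() returns 16 -> [7]
enqueue(3) -> [7, 3]
enqueue(1) -> [7, 3, 1]
enqueue(29) -> [7, 3, 1, 29]
Final queue (front to back): [7, 3, 1, 29]


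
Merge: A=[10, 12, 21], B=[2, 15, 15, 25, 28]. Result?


Compare heads, take smaller each step.
Merged: [2, 10, 12, 15, 15, 21, 25, 28]


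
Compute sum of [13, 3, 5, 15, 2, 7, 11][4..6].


Prefix sums: [0, 13, 16, 21, 36, 38, 45, 56]
Sum[4..6] = prefix[7] - prefix[4] = 56 - 36 = 20


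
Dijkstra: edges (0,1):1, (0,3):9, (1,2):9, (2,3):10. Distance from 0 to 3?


Dijkstra from 0:
Distances: {0: 0, 1: 1, 2: 10, 3: 9}
Shortest distance to 3 = 9, path = [0, 3]


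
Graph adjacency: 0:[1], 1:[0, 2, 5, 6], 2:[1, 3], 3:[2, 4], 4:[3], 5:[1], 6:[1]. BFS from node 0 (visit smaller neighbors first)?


BFS queue: start with [0]
Visit order: [0, 1, 2, 5, 6, 3, 4]


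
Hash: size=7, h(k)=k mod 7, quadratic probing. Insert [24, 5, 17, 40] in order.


Insertions: 24->slot 3; 5->slot 5; 17->slot 4; 40->slot 6
Table: [None, None, None, 24, 17, 5, 40]


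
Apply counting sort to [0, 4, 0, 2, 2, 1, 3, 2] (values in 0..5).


Count array: [2, 1, 3, 1, 1, 0]
Reconstruct: [0, 0, 1, 2, 2, 2, 3, 4]


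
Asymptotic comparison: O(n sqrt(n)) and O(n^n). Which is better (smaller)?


n^1.5 grows slower than n^n
O(n sqrt(n)) is asymptotically smaller; O(n^n) grows faster


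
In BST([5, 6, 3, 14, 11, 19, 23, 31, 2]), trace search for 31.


BST root = 5
Search for 31: compare at each node
Path: [5, 6, 14, 19, 23, 31]


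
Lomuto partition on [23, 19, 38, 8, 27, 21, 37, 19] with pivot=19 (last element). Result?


Elements <= 19 go left of pivot.
Result: [19, 8, 19, 23, 27, 21, 37, 38], pivot at index 2


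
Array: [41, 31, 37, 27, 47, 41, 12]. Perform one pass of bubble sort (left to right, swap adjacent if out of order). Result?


After one pass: [31, 37, 27, 41, 41, 12, 47]


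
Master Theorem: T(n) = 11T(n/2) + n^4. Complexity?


a=11, b=2, c=4. log_2(11)=3.459 < c=4. Case 3: O(n^c) = O(n^4)
Complexity: O(n^4)


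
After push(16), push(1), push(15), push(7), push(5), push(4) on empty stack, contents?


push(16) -> [16]
push(1) -> [16, 1]
push(15) -> [16, 1, 15]
push(7) -> [16, 1, 15, 7]
push(5) -> [16, 1, 15, 7, 5]
push(4) -> [16, 1, 15, 7, 5, 4]
Final stack (bottom to top): [16, 1, 15, 7, 5, 4]


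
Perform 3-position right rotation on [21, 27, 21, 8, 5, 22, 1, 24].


Right rotate by 3: [22, 1, 24, 21, 27, 21, 8, 5]


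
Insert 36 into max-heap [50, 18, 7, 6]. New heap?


Append 36: [50, 18, 7, 6, 36]
Bubble up: swap idx 4(36) with idx 1(18)
Result: [50, 36, 7, 6, 18]


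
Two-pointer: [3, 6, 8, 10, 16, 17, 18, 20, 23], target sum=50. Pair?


Two pointers: lo=0, hi=8
No pair sums to 50


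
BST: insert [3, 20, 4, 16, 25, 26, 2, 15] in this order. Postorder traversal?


Root = 3; build tree by BST insertion.
Postorder traversal: [2, 15, 16, 4, 26, 25, 20, 3]


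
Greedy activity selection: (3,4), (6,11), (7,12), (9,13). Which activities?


Greedy: pick earliest-ending, then skip overlaps.
Selected (2 activities): [(3, 4), (6, 11)]


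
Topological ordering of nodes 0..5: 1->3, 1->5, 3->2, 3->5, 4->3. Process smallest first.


Kahn's algorithm, process smallest node first
Order: [0, 1, 4, 3, 2, 5]


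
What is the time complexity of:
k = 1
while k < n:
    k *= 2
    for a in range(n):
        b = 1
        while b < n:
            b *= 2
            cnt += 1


Per nesting level: O(log n) * O(n) * O(log n) = O(n (log n)^2)
Complexity: O(n (log n)^2)


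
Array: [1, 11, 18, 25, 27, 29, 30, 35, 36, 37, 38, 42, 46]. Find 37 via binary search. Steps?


Search for 37:
[0,12] mid=6 arr[6]=30
[7,12] mid=9 arr[9]=37
Total: 2 comparisons


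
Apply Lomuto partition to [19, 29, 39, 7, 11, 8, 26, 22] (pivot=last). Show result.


Elements <= 22 go left of pivot.
Result: [19, 7, 11, 8, 22, 29, 26, 39], pivot at index 4


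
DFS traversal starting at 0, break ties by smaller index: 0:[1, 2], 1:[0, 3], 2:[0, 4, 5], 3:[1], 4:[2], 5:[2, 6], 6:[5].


DFS stack-based: start with [0]
Visit order: [0, 1, 3, 2, 4, 5, 6]


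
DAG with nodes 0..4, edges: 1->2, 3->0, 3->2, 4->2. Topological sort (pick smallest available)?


Kahn's algorithm, process smallest node first
Order: [1, 3, 0, 4, 2]


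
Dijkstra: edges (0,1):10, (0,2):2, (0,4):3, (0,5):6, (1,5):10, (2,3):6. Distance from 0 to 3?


Dijkstra from 0:
Distances: {0: 0, 1: 10, 2: 2, 3: 8, 4: 3, 5: 6}
Shortest distance to 3 = 8, path = [0, 2, 3]


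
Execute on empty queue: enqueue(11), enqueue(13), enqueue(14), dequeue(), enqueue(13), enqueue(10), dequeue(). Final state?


enqueue(11) -> [11]
enqueue(13) -> [11, 13]
enqueue(14) -> [11, 13, 14]
dequeue() returns 11 -> [13, 14]
enqueue(13) -> [13, 14, 13]
enqueue(10) -> [13, 14, 13, 10]
dequeue() returns 13 -> [14, 13, 10]
Final queue (front to back): [14, 13, 10]


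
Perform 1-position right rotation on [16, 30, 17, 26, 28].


Right rotate by 1: [28, 16, 30, 17, 26]


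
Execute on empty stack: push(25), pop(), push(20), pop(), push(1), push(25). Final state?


push(25) -> [25]
pop() returns 25 -> []
push(20) -> [20]
pop() returns 20 -> []
push(1) -> [1]
push(25) -> [1, 25]
Final stack (bottom to top): [1, 25]


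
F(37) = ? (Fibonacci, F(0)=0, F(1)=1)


F(n)=F(n-1)+F(n-2)
...F(35)=9227465, F(36)=14930352, F(37)=24157817


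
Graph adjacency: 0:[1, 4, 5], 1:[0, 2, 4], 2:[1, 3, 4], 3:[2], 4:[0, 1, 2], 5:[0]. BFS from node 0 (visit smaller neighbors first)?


BFS queue: start with [0]
Visit order: [0, 1, 4, 5, 2, 3]


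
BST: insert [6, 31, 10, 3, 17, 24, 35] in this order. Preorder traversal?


Root = 6; build tree by BST insertion.
Preorder traversal: [6, 3, 31, 10, 17, 24, 35]


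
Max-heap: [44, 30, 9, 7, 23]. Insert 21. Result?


Append 21: [44, 30, 9, 7, 23, 21]
Bubble up: swap idx 5(21) with idx 2(9)
Result: [44, 30, 21, 7, 23, 9]


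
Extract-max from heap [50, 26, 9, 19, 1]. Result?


Max = 50
Replace root with last, heapify down
Resulting heap: [26, 19, 9, 1]


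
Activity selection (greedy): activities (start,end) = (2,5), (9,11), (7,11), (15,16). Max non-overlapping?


Greedy: pick earliest-ending, then skip overlaps.
Selected (3 activities): [(2, 5), (9, 11), (15, 16)]


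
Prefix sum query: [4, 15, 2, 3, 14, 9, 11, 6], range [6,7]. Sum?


Prefix sums: [0, 4, 19, 21, 24, 38, 47, 58, 64]
Sum[6..7] = prefix[8] - prefix[6] = 64 - 47 = 17


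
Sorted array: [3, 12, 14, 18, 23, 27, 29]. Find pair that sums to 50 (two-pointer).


Two pointers: lo=0, hi=6
Found pair: (23, 27) summing to 50


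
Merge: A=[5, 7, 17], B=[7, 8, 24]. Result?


Compare heads, take smaller each step.
Merged: [5, 7, 7, 8, 17, 24]


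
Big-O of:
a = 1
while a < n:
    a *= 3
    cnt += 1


Per nesting level: O(log n) = O(log n)
Complexity: O(log n)


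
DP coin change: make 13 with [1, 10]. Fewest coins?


dp[0]=0; dp[i]=1+min(dp[i-c] for c in coins)
...dp[8]=8, dp[9]=9, dp[10]=1, dp[11]=2, dp[12]=3, dp[13]=4
Minimum coins for 13 = 4


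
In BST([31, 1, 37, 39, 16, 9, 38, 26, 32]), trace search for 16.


BST root = 31
Search for 16: compare at each node
Path: [31, 1, 16]


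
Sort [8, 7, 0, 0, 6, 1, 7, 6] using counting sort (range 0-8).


Count array: [2, 1, 0, 0, 0, 0, 2, 2, 1]
Reconstruct: [0, 0, 1, 6, 6, 7, 7, 8]


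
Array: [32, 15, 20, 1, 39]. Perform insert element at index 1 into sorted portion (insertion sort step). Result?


After one pass: [15, 32, 20, 1, 39]


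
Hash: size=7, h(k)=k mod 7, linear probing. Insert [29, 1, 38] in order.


Insertions: 29->slot 1; 1->slot 2; 38->slot 3
Table: [None, 29, 1, 38, None, None, None]


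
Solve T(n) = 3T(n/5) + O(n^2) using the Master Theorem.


a=3, b=5, c=2. log_5(3)=0.683 < c=2. Case 3: O(n^c) = O(n^2)
Complexity: O(n^2)


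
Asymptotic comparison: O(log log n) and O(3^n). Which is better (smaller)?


double-logarithmic grows slower than exponential (base 3)
O(log log n) is asymptotically smaller; O(3^n) grows faster


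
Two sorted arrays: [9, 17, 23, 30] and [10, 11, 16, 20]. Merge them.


Compare heads, take smaller each step.
Merged: [9, 10, 11, 16, 17, 20, 23, 30]


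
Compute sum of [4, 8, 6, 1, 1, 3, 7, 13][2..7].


Prefix sums: [0, 4, 12, 18, 19, 20, 23, 30, 43]
Sum[2..7] = prefix[8] - prefix[2] = 43 - 12 = 31


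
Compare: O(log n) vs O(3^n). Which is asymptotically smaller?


logarithmic grows slower than exponential (base 3)
O(log n) is asymptotically smaller; O(3^n) grows faster


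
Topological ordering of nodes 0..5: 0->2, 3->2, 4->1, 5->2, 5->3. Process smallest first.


Kahn's algorithm, process smallest node first
Order: [0, 4, 1, 5, 3, 2]


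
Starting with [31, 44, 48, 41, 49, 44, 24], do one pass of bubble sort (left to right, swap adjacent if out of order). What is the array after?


After one pass: [31, 44, 41, 48, 44, 24, 49]


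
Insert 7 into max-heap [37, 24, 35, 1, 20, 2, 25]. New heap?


Append 7: [37, 24, 35, 1, 20, 2, 25, 7]
Bubble up: swap idx 7(7) with idx 3(1)
Result: [37, 24, 35, 7, 20, 2, 25, 1]


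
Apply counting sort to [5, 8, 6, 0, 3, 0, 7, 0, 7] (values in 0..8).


Count array: [3, 0, 0, 1, 0, 1, 1, 2, 1]
Reconstruct: [0, 0, 0, 3, 5, 6, 7, 7, 8]


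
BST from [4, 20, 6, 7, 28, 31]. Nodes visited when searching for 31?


BST root = 4
Search for 31: compare at each node
Path: [4, 20, 28, 31]


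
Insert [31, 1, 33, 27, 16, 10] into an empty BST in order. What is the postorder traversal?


Root = 31; build tree by BST insertion.
Postorder traversal: [10, 16, 27, 1, 33, 31]


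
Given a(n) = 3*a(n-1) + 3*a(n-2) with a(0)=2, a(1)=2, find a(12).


Build bottom-up:
...a(10)=479682, a(11)=1818612, a(12)=3*1818612+3*479682=6894882


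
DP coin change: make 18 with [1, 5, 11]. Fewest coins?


dp[0]=0; dp[i]=1+min(dp[i-c] for c in coins)
...dp[13]=3, dp[14]=4, dp[15]=3, dp[16]=2, dp[17]=3, dp[18]=4
Minimum coins for 18 = 4


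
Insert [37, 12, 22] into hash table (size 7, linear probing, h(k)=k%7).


Insertions: 37->slot 2; 12->slot 5; 22->slot 1
Table: [None, 22, 37, None, None, 12, None]


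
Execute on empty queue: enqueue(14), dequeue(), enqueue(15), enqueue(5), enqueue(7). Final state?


enqueue(14) -> [14]
dequeue() returns 14 -> []
enqueue(15) -> [15]
enqueue(5) -> [15, 5]
enqueue(7) -> [15, 5, 7]
Final queue (front to back): [15, 5, 7]


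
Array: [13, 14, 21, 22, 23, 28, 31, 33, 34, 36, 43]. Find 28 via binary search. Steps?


Search for 28:
[0,10] mid=5 arr[5]=28
Total: 1 comparisons


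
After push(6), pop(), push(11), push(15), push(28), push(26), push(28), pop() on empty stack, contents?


push(6) -> [6]
pop() returns 6 -> []
push(11) -> [11]
push(15) -> [11, 15]
push(28) -> [11, 15, 28]
push(26) -> [11, 15, 28, 26]
push(28) -> [11, 15, 28, 26, 28]
pop() returns 28 -> [11, 15, 28, 26]
Final stack (bottom to top): [11, 15, 28, 26]


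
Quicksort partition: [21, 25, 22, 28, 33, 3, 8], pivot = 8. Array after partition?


Elements <= 8 go left of pivot.
Result: [3, 8, 22, 28, 33, 21, 25], pivot at index 1


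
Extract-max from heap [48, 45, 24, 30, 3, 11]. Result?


Max = 48
Replace root with last, heapify down
Resulting heap: [45, 30, 24, 11, 3]


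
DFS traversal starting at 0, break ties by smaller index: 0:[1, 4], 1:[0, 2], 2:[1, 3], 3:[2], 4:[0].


DFS stack-based: start with [0]
Visit order: [0, 1, 2, 3, 4]


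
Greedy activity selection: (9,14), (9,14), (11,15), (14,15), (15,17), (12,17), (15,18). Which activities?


Greedy: pick earliest-ending, then skip overlaps.
Selected (3 activities): [(9, 14), (14, 15), (15, 17)]


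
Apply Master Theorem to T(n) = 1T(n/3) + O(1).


a=1, b=3, c=0. log_3(1)=0 = c=0. Case 2: O(n^c log n) = O(log n)
Complexity: O(log n)


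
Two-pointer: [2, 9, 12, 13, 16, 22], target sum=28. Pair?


Two pointers: lo=0, hi=5
Found pair: (12, 16) summing to 28


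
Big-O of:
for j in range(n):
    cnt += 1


Per nesting level: O(n) = O(n)
Complexity: O(n)


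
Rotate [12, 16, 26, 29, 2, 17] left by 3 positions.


Left rotate by 3: [29, 2, 17, 12, 16, 26]


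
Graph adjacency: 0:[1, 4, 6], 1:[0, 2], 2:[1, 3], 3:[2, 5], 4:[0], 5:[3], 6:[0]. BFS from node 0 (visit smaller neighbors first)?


BFS queue: start with [0]
Visit order: [0, 1, 4, 6, 2, 3, 5]


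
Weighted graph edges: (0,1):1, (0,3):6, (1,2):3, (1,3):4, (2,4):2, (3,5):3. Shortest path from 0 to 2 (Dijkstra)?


Dijkstra from 0:
Distances: {0: 0, 1: 1, 2: 4, 3: 5, 4: 6, 5: 8}
Shortest distance to 2 = 4, path = [0, 1, 2]


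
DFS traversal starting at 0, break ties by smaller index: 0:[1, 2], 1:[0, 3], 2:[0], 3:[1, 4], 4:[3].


DFS stack-based: start with [0]
Visit order: [0, 1, 3, 4, 2]


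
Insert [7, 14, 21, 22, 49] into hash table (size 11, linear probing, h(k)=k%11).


Insertions: 7->slot 7; 14->slot 3; 21->slot 10; 22->slot 0; 49->slot 5
Table: [22, None, None, 14, None, 49, None, 7, None, None, 21]
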